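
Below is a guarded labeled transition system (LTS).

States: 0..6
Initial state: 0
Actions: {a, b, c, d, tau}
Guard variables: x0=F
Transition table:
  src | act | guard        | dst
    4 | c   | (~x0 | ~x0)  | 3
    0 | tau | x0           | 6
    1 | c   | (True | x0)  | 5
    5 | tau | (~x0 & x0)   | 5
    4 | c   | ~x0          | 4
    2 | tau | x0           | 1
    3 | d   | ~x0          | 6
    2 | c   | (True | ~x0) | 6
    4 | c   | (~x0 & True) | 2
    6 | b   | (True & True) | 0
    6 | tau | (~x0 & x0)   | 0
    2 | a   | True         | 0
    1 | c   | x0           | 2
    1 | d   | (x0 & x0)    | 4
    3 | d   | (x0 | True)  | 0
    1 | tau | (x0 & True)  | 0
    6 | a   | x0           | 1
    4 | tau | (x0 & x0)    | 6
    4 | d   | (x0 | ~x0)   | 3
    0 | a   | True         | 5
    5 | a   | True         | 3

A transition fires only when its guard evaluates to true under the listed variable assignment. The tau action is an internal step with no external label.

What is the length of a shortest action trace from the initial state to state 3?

Breadth-first toward 3:
  L0 = {0}
  L1 = {5}
  L2 = {3}
depth(3)=2, e.g. a·a

Answer: 2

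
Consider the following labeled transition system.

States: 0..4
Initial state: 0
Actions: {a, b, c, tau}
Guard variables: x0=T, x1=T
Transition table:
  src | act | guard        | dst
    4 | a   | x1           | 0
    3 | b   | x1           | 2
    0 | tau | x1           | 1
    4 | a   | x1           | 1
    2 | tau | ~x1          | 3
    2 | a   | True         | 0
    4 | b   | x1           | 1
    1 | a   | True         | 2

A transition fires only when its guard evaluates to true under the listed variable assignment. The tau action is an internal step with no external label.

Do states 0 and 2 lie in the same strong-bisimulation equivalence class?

Answer: NOT BISIMILAR

Analysis:
Compute ~ classes (split until stable):
  π0 = {{0,1,2,3,4}}
  π1 = {{0},{1,2},{3},{4}}
  π2 = {{0},{1},{2},{3},{4}}
stable after 3 split(s): 5 block(s)
[0]={0}  [2]={2}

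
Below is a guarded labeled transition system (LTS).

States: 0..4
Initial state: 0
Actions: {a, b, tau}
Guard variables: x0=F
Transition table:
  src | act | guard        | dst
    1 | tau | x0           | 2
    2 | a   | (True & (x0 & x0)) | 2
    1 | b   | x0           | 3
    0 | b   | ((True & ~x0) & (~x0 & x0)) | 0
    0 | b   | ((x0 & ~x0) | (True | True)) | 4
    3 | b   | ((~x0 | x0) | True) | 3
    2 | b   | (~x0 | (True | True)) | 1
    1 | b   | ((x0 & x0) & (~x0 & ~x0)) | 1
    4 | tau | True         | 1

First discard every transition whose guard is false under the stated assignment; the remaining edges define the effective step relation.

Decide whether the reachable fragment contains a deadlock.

Answer: DEADLOCK at state 1

Analysis:
Reachable = {0,1,4}
  0: b→4  [1 out]
  1: ∅  [deadlock]
  4: tau→1  [1 out]
trace reaching 1: b·tau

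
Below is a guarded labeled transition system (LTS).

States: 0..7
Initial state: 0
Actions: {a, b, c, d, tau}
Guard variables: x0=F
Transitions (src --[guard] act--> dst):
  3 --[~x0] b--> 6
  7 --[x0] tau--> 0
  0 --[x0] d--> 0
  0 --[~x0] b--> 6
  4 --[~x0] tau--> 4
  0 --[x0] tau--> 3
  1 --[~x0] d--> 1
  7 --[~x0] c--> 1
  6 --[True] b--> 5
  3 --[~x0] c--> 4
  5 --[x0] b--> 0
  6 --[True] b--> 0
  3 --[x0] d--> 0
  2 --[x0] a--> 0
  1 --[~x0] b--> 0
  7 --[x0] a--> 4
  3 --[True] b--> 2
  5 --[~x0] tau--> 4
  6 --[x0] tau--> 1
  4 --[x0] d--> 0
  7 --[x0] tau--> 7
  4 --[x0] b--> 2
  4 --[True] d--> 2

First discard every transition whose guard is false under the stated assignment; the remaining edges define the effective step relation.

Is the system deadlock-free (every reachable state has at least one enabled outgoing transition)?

Answer: DEADLOCK at state 2

Working:
R = {0,2,4,5,6}
  0: b→6  [deg 1]
  2: ∅  [no exit]
  4: d→2  tau→4  [deg 2]
  5: tau→4  [deg 1]
  6: b→0  b→5  [deg 2]
witness 2: b·b·tau·d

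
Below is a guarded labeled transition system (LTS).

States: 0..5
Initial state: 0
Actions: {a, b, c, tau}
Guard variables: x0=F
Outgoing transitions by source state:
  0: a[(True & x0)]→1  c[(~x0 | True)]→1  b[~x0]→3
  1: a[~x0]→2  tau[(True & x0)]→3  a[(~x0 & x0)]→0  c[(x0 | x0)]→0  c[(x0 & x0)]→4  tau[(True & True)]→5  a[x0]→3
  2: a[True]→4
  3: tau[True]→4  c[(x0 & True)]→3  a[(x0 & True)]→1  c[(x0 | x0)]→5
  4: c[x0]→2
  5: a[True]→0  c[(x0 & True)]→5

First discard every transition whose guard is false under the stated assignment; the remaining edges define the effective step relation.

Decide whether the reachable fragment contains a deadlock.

Reachable = {0,1,2,3,4,5}
  0: b→3  c→1  [2 out]
  1: a→2  tau→5  [2 out]
  2: a→4  [1 out]
  3: tau→4  [1 out]
  4: ∅  [deadlock]
  5: a→0  [1 out]
witness 4: b·tau

Answer: DEADLOCK at state 4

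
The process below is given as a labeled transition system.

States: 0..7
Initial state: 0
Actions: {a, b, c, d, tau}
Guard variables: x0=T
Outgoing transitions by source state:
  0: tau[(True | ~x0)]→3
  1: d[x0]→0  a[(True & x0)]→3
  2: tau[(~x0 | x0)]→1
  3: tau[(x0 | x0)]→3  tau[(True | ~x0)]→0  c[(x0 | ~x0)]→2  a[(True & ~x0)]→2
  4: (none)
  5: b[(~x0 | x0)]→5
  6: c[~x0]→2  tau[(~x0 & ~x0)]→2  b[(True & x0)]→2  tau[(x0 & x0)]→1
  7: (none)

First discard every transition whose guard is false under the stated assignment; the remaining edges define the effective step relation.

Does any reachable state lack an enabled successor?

Answer: DEADLOCK-FREE

Trace:
Reach set: {0,1,2,3}
  0: tau→3  [1 out]
  1: a→3  d→0  [2 out]
  2: tau→1  [1 out]
  3: c→2  tau→0  tau→3  [3 out]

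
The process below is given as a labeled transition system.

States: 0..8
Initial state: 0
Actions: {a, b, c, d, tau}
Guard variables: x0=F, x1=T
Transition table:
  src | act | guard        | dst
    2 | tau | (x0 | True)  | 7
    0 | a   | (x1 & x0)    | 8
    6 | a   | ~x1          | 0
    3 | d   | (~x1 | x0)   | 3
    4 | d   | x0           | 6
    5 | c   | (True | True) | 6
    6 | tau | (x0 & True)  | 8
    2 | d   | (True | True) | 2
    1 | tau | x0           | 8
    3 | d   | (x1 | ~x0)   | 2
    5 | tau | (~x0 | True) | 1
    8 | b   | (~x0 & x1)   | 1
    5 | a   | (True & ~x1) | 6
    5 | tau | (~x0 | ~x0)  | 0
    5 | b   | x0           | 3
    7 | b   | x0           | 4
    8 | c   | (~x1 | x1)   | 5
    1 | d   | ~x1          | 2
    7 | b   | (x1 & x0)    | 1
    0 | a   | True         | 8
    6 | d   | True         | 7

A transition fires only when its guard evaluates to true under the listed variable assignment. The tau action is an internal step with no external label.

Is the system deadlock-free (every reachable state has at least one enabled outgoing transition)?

Answer: DEADLOCK at state 1

Trace:
R = {0,1,5,6,7,8}
  0: a→8  [deg 1]
  1: ∅  [STUCK]
  5: c→6  tau→0  tau→1  [deg 3]
  6: d→7  [deg 1]
  7: ∅  [STUCK]
  8: b→1  c→5  [deg 2]
trace reaching 1: a·b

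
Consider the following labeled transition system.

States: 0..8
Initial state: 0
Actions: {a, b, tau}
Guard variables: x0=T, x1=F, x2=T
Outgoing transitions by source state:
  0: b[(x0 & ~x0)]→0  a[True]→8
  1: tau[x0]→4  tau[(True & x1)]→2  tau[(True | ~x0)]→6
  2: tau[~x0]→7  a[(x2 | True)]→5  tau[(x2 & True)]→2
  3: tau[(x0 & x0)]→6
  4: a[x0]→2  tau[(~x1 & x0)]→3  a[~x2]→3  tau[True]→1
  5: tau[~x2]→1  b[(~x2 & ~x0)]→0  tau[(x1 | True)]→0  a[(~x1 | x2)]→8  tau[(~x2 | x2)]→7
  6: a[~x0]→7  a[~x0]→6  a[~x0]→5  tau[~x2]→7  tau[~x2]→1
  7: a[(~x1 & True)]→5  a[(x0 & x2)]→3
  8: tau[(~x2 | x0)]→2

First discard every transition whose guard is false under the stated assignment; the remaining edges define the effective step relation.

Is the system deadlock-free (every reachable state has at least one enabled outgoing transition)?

Reach set: {0,2,3,5,6,7,8}
  0: a→8  [deg 1]
  2: a→5  tau→2  [deg 2]
  3: tau→6  [deg 1]
  5: a→8  tau→0  tau→7  [deg 3]
  6: ∅  [STUCK]
  7: a→3  a→5  [deg 2]
  8: tau→2  [deg 1]
witness 6: a·tau·a·tau·a·tau

Answer: DEADLOCK at state 6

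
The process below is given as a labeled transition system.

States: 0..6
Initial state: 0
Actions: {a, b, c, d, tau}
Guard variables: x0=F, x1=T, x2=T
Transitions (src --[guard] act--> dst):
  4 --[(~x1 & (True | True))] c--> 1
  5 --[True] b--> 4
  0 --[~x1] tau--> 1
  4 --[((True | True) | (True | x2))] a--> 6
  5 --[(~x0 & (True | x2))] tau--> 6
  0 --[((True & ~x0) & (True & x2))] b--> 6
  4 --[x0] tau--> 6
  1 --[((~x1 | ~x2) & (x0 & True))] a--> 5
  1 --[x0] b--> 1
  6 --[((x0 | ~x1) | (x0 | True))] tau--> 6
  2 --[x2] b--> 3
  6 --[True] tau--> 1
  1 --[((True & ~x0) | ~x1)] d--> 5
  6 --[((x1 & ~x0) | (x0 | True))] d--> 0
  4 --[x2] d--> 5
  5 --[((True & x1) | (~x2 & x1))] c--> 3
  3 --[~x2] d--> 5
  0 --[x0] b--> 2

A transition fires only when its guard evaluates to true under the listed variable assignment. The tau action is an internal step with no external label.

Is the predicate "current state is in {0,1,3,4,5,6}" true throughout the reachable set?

Safe = {0,1,3,4,5,6}
R = {0,1,3,4,5,6}
  0: ✓
  1: ✓
  3: ✓
  4: ✓
  5: ✓
  6: ✓

Answer: INVARIANT HOLDS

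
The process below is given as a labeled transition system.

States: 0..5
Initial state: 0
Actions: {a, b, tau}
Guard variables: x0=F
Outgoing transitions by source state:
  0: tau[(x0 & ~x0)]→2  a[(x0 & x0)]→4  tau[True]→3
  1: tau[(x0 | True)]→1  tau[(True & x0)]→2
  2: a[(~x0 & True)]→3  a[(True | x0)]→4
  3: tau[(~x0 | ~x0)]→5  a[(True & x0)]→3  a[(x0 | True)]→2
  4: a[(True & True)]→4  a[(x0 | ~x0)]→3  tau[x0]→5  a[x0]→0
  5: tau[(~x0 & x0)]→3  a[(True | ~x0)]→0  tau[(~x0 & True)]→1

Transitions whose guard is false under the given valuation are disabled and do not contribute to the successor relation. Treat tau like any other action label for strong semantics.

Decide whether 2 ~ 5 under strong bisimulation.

Refine partition for ~:
  P[0] = {{0,1,2,3,4,5}}
  P[1] = {{0,1},{2,4},{3,5}}
  P[2] = {{0},{1},{2,4},{3},{5}}
Fixed point at round 3; 5 class(es).
2∈{2,4}, 5∈{5}

Answer: NOT BISIMILAR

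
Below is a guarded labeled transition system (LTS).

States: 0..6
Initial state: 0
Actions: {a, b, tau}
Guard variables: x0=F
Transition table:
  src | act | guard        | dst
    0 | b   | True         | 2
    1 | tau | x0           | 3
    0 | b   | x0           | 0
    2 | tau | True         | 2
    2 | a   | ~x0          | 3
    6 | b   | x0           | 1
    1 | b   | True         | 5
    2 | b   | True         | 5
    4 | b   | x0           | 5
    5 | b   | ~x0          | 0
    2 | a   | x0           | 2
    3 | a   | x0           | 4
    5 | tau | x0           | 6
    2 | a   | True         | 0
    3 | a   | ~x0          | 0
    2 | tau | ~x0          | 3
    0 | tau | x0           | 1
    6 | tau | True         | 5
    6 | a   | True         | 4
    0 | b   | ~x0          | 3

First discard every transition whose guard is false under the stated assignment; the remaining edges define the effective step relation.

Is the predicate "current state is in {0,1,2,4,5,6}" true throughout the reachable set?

Inv-set: {0,1,2,4,5,6}
Reachable = {0,2,3,5}
  0: ✓
  2: ✓
  3: outside
  5: ✓
witness against invariant: b → 3

Answer: INVARIANT VIOLATED at state 3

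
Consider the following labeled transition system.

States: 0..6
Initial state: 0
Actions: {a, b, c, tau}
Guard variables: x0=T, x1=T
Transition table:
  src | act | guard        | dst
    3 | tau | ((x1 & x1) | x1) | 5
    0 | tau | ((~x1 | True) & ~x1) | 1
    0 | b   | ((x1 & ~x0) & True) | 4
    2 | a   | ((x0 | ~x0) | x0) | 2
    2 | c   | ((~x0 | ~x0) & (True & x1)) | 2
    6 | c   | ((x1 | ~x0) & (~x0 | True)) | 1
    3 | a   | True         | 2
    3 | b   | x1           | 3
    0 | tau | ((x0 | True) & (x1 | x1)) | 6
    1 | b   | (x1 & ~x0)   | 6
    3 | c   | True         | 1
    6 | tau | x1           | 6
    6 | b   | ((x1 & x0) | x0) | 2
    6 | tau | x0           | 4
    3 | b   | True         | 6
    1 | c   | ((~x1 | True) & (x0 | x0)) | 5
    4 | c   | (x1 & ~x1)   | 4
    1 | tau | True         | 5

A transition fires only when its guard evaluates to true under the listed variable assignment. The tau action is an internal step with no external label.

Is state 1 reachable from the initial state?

Answer: REACHABLE

Trace:
After dropping false guards: 13 live edges.
L0 = {0}
L1 = {6}  cumulative {0,6}
L2 = {1,2,4}  cumulative {0,1,2,4,6}
L3 = {5}  cumulative {0,1,2,4,5,6}
Reachable = {0,1,2,4,5,6}
trace reaching 1: tau·c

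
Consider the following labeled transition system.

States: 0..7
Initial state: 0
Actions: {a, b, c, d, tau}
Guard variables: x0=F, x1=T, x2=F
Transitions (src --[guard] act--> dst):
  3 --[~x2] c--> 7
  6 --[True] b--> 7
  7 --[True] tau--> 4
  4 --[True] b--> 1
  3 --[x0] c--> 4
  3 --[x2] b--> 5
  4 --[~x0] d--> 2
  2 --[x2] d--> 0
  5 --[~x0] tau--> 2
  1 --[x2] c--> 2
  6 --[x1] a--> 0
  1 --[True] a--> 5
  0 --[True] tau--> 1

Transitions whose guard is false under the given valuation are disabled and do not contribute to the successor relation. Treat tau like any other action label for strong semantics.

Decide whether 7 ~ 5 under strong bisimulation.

Answer: NOT BISIMILAR

Analysis:
Refine partition for ~:
  P[0] = {{0,1,2,3,4,5,6,7}}
  P[1] = {{0,5,7},{1},{2},{3},{4},{6}}
  P[2] = {{0},{1},{2},{3},{4},{5},{6},{7}}
Fixed point at round 3; 8 class(es).
7∈{7}, 5∈{5}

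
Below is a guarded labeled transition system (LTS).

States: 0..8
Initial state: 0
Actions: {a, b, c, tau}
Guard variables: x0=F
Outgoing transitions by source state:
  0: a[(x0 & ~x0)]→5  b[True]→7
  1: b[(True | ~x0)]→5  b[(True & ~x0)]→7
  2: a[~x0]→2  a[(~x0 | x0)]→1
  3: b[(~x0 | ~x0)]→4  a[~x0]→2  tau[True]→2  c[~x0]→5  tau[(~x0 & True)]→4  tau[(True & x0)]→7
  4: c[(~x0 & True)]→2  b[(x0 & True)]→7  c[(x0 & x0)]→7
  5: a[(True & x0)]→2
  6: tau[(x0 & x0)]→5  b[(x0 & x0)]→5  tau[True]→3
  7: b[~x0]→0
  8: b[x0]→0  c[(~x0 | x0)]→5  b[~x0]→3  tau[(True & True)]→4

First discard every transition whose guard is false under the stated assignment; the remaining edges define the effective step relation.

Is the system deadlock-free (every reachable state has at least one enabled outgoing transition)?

Reach set: {0,7}
  0: b→7  [1 out]
  7: b→0  [1 out]

Answer: DEADLOCK-FREE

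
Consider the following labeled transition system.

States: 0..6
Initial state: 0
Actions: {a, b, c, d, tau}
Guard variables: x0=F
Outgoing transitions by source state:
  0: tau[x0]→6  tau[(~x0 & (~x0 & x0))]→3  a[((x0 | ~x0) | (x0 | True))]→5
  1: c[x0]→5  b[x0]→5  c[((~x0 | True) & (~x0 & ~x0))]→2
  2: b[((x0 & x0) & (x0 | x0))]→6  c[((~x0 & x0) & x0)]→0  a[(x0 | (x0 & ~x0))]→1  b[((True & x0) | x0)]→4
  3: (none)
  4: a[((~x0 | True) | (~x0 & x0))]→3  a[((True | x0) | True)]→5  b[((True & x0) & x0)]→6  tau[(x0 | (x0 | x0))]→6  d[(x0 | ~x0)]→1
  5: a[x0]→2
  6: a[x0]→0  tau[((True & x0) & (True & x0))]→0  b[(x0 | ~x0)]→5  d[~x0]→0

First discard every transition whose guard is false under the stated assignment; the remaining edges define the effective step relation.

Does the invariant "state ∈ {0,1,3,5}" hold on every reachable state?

Safe = {0,1,3,5}
Reachable = {0,5}
  0: ok
  5: ok

Answer: INVARIANT HOLDS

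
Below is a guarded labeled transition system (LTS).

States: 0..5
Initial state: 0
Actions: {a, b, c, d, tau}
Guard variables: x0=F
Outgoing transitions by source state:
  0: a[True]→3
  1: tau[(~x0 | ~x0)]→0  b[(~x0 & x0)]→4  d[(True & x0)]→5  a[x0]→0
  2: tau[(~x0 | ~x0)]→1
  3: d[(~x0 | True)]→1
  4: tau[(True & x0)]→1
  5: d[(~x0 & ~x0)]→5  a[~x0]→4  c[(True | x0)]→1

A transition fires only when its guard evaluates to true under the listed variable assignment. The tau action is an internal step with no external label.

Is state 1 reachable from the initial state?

After dropping false guards: 7 live edges.
depth 0: {0}
depth 1: {3}  total {0,3}
depth 2: {1}  total {0,1,3}
R = {0,1,3}
witness 1: a·d

Answer: REACHABLE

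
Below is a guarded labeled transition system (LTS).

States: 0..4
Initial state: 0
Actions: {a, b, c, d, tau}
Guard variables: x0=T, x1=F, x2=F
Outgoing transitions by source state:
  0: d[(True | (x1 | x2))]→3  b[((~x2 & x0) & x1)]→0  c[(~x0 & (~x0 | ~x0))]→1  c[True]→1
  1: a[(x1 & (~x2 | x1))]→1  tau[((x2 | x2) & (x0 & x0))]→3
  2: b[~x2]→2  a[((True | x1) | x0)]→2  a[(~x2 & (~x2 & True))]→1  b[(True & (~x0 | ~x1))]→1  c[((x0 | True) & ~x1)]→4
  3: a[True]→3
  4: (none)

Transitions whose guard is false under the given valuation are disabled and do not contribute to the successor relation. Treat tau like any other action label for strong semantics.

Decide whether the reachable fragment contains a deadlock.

Answer: DEADLOCK at state 1

Analysis:
Reach set: {0,1,3}
  0: c→1  d→3  [2 exit(s)]
  1: ∅  [no exit]
  3: a→3  [1 exit(s)]
trace reaching 1: c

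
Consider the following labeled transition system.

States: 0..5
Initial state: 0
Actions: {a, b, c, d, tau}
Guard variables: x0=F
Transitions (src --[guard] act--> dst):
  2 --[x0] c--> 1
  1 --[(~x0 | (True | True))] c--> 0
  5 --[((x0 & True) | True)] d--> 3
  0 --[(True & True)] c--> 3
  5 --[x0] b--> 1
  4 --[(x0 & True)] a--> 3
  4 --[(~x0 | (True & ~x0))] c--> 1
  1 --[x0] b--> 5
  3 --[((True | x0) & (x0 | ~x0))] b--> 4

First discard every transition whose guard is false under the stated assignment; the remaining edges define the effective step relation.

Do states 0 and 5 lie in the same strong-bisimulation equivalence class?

Answer: NOT BISIMILAR

Analysis:
Compute ~ classes (split until stable):
  π0 = {{0,1,2,3,4,5}}
  π1 = {{0,1,4},{2},{3},{5}}
  π2 = {{0},{1,4},{2},{3},{5}}
  π3 = {{0},{1},{2},{3},{4},{5}}
Fixed point at round 4; 6 class(es).
class of 0: {0}; class of 5: {5}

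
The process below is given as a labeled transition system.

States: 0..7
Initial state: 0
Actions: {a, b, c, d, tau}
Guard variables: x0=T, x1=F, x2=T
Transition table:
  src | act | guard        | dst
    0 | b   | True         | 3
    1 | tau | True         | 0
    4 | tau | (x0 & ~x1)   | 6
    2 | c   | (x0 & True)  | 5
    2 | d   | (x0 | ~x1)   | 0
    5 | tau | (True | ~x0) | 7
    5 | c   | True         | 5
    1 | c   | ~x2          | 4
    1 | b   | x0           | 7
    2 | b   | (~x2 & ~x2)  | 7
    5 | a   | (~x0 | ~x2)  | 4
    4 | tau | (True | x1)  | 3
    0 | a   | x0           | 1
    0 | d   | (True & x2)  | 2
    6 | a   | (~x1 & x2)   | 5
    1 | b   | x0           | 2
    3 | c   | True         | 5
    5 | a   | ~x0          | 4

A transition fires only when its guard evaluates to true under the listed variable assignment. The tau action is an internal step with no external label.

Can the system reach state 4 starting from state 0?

After dropping false guards: 14 live edges.
depth 0: {0}
depth 1: {1,2,3}  total {0,1,2,3}
depth 2: {5,7}  total {0,1,2,3,5,7}
R = {0,1,2,3,5,7}

Answer: UNREACHABLE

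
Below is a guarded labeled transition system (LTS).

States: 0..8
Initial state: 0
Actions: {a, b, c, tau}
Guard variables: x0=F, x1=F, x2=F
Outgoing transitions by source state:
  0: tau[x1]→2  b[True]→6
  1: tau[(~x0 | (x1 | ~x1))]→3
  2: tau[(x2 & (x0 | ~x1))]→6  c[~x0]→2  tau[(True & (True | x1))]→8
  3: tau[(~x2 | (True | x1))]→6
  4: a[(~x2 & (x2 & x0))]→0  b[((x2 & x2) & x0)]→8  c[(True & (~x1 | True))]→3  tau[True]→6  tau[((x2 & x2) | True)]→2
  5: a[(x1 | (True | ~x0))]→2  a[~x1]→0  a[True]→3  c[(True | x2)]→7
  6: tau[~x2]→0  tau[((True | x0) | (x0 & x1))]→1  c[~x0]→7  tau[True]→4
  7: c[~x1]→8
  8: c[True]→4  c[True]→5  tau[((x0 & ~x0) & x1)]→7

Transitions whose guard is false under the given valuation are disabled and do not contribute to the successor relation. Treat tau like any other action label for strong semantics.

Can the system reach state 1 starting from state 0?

After dropping false guards: 19 live edges.
Layer 0: {0}
Layer 1: {6}  cumulative {0,6}
Layer 2: {1,4,7}  cumulative {0,1,4,6,7}
Layer 3: {2,3,8}  cumulative {0,1,2,3,4,6,7,8}
Layer 4: {5}  cumulative {0,1,2,3,4,5,6,7,8}
R = {0,1,2,3,4,5,6,7,8}
witness 1: b·tau

Answer: REACHABLE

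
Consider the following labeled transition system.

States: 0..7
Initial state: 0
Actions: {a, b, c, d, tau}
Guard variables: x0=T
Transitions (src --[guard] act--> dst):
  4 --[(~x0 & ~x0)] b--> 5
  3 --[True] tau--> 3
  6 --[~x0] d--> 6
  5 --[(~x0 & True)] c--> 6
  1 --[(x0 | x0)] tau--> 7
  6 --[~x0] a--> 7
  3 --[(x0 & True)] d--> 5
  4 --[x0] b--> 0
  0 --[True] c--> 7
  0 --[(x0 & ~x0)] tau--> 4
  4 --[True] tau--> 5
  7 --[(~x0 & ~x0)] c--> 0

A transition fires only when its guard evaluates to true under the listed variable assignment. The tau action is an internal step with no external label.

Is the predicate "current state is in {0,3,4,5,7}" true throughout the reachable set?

Answer: INVARIANT HOLDS

Working:
Allowed set {0,3,4,5,7}
R = {0,7}
  0: ✓
  7: ✓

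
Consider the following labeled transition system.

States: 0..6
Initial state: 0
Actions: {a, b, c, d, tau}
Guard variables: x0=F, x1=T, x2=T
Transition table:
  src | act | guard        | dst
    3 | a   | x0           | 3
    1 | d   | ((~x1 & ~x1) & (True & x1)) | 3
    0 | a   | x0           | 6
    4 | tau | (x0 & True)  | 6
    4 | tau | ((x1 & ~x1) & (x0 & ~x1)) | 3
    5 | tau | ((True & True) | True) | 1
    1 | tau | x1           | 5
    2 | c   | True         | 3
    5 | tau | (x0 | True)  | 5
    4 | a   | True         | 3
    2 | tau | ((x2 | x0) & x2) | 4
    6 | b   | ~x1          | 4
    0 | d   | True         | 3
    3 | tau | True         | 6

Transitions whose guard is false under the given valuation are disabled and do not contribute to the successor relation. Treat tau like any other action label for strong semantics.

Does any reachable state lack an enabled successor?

Answer: DEADLOCK at state 6

Working:
Reach set: {0,3,6}
  0: d→3  [1 out]
  3: tau→6  [1 out]
  6: ∅  [no exit]
Path to 6: d·tau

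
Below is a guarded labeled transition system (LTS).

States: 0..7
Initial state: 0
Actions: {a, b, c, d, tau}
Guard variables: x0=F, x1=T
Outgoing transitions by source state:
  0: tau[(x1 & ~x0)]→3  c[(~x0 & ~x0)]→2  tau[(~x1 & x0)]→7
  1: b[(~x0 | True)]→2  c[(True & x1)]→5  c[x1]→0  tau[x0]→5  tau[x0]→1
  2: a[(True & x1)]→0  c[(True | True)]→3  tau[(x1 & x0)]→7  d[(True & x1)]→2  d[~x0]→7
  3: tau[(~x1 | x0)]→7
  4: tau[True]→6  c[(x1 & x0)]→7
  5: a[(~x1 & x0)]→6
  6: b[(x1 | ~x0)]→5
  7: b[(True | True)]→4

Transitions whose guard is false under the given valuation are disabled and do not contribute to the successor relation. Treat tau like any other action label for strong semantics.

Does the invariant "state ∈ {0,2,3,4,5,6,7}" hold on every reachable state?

Answer: INVARIANT HOLDS

Trace:
Inv-set: {0,2,3,4,5,6,7}
R = {0,2,3,4,5,6,7}
  0: safe
  2: safe
  3: safe
  4: safe
  5: safe
  6: safe
  7: safe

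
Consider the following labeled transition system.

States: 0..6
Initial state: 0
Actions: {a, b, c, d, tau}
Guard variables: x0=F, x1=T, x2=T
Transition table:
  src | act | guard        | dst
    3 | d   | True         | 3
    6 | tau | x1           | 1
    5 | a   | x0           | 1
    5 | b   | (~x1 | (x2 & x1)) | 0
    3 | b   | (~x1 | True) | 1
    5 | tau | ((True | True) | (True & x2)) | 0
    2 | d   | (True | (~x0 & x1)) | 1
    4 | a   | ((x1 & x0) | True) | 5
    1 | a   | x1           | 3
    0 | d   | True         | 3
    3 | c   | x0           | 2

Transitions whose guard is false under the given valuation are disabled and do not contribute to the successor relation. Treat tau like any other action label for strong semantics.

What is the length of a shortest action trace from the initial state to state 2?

Breadth-first toward 2:
  L0 = {0}
  L1 = {3}
  L2 = {1}
2 never appears.

Answer: UNREACHABLE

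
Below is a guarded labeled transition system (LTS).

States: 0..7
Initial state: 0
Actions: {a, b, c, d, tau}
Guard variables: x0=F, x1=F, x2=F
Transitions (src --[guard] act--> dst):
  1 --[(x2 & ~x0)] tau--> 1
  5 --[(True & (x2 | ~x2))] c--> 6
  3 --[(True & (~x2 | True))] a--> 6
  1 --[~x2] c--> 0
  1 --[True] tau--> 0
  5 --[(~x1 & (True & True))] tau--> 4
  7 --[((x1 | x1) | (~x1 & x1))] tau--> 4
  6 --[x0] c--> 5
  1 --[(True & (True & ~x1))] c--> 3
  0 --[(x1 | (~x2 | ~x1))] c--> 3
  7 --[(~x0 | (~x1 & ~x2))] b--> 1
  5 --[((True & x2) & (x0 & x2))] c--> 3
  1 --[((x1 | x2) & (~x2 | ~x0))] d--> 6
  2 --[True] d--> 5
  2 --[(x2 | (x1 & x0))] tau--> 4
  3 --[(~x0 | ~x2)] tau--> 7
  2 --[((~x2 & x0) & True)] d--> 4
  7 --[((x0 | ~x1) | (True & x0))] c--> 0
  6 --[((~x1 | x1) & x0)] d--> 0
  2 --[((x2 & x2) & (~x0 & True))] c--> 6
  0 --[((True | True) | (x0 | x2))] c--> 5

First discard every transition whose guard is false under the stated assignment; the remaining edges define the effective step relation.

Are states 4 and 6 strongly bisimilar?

Compute ~ classes (split until stable):
  round 0: {{0,1,2,3,4,5,6,7}}
  round 1: {{0},{1,5},{2},{3},{4,6},{7}}
  round 2: {{0},{1},{2},{3},{4,6},{5},{7}}
stable after 3 split(s): 7 block(s)
class of 4: {4,6}; class of 6: {4,6}

Answer: BISIMILAR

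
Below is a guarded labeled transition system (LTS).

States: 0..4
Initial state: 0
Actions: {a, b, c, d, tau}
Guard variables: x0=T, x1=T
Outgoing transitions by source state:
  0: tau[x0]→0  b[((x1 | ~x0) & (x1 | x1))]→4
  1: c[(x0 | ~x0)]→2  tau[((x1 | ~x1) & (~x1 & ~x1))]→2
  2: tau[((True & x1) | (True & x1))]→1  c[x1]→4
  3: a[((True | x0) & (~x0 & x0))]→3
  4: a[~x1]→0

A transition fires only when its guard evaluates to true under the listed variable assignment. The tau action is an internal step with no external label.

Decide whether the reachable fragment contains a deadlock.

R = {0,4}
  0: b→4  tau→0  [2 out]
  4: ∅  [deadlock]
witness 4: b

Answer: DEADLOCK at state 4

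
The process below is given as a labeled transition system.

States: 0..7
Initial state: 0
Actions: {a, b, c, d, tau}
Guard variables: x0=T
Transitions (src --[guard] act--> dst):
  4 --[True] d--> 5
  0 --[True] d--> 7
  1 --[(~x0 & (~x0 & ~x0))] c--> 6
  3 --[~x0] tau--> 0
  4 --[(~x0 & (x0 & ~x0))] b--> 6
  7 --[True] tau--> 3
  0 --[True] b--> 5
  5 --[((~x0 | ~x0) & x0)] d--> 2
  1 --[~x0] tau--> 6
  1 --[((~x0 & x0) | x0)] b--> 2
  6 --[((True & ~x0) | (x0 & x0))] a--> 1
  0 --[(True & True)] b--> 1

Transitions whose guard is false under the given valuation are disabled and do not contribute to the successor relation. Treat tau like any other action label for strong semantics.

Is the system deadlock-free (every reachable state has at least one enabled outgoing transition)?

Answer: DEADLOCK at state 2

Analysis:
R = {0,1,2,3,5,7}
  0: b→1  b→5  d→7  [3 out]
  1: b→2  [1 out]
  2: ∅  [STUCK]
  3: ∅  [STUCK]
  5: ∅  [STUCK]
  7: tau→3  [1 out]
Path to 2: b·b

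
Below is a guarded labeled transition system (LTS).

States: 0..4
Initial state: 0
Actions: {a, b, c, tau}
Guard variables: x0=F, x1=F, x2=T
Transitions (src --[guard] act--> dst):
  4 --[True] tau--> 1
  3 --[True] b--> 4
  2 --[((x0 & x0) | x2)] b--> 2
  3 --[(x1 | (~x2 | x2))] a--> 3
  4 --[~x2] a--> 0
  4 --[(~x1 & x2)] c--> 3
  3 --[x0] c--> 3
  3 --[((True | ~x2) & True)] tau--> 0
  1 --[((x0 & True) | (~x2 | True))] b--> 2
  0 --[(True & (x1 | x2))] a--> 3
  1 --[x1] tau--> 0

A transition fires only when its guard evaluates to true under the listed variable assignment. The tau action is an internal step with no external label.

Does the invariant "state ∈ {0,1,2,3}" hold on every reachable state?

Allowed set {0,1,2,3}
R = {0,1,2,3,4}
  0: safe
  1: safe
  2: safe
  3: safe
  4: VIOLATES
reach 4 via a·b — violates

Answer: INVARIANT VIOLATED at state 4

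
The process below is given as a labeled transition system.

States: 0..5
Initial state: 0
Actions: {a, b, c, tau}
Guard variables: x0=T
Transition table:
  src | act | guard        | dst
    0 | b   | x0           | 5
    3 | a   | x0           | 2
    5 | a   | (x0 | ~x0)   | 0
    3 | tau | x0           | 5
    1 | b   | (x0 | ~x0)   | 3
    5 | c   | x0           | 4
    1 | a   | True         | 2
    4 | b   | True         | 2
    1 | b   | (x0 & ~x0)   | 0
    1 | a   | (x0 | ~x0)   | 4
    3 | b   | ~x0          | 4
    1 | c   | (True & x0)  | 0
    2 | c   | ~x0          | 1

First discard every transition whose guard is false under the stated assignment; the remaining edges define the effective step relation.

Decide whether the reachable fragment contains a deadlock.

Reach set: {0,2,4,5}
  0: b→5  [1 exit(s)]
  2: ∅  [STUCK]
  4: b→2  [1 exit(s)]
  5: a→0  c→4  [2 exit(s)]
Path to 2: b·c·b

Answer: DEADLOCK at state 2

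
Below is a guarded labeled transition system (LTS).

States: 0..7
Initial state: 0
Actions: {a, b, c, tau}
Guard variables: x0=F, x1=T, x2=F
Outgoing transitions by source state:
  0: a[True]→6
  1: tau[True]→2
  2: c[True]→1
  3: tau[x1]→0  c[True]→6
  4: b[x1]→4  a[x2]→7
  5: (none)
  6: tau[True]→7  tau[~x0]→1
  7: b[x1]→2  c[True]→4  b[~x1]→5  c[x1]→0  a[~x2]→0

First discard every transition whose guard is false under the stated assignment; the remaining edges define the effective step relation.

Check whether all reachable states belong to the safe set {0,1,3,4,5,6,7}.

Allowed set {0,1,3,4,5,6,7}
R = {0,1,2,4,6,7}
  0: safe
  1: safe
  2: VIOLATES
  4: safe
  6: safe
  7: safe
reach 2 via a·tau·tau — violates

Answer: INVARIANT VIOLATED at state 2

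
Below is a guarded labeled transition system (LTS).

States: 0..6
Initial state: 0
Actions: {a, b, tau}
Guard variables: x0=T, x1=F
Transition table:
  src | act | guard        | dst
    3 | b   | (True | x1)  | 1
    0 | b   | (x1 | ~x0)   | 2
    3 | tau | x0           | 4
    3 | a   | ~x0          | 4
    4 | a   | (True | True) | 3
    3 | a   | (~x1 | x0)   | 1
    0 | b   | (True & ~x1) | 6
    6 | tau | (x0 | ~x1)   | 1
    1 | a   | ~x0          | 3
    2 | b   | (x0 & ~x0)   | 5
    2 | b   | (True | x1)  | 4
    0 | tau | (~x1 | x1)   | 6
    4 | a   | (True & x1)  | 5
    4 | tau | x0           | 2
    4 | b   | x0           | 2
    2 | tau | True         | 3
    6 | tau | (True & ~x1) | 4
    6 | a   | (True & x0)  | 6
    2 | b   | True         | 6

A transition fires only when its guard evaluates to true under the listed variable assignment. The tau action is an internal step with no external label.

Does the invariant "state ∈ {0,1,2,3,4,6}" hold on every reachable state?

Allowed set {0,1,2,3,4,6}
Reachable = {0,1,2,3,4,6}
  0: safe
  1: safe
  2: safe
  3: safe
  4: safe
  6: safe

Answer: INVARIANT HOLDS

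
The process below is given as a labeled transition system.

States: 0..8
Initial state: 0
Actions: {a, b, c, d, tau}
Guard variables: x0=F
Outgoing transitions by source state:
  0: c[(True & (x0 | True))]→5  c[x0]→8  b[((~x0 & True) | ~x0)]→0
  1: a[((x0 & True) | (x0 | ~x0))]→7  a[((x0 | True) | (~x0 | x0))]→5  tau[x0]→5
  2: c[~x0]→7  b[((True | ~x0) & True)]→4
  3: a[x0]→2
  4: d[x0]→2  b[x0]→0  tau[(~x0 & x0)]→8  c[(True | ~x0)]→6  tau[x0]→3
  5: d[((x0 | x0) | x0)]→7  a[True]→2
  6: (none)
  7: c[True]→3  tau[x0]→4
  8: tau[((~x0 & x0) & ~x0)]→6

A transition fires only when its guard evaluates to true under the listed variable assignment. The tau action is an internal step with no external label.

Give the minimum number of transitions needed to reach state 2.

Answer: 2

Trace:
BFS to 2:
  depth 0: {0}
  depth 1: {5}
  depth 2: {2}
2 enters at depth 2; path c·a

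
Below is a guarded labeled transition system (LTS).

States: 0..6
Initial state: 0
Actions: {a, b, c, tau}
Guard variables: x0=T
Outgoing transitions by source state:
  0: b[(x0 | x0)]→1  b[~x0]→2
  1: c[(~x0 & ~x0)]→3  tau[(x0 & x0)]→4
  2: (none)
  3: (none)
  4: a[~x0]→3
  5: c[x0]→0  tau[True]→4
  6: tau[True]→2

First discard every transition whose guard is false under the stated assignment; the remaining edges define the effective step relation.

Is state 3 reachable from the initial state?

Answer: UNREACHABLE

Analysis:
5 transition(s) survive guard evaluation.
Layer 0: {0}
Layer 1: {1}  cumulative {0,1}
Layer 2: {4}  cumulative {0,1,4}
Reachable = {0,1,4}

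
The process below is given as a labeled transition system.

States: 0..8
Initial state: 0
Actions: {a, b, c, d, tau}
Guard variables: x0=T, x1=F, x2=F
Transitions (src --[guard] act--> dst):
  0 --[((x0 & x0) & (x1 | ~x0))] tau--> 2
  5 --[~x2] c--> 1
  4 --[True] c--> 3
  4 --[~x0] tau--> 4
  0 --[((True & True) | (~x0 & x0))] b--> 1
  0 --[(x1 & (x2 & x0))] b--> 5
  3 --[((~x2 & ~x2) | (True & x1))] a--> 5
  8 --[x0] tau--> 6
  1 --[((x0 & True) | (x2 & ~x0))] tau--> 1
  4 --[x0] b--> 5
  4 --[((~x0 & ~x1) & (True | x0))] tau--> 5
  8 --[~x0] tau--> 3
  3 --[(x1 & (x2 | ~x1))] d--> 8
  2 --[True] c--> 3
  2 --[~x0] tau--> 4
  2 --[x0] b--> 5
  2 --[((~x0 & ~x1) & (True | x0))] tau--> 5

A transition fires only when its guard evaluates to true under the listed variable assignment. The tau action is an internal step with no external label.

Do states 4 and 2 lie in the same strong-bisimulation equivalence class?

Answer: BISIMILAR

Trace:
Bisimulation quotient by refinement:
  π0 = {{0,1,2,3,4,5,6,7,8}}
  π1 = {{0},{1,8},{2,4},{3},{5},{6,7}}
  π2 = {{0},{1},{2,4},{3},{5},{6,7},{8}}
Fixed point at round 3; 7 class(es).
4∈{2,4}, 2∈{2,4}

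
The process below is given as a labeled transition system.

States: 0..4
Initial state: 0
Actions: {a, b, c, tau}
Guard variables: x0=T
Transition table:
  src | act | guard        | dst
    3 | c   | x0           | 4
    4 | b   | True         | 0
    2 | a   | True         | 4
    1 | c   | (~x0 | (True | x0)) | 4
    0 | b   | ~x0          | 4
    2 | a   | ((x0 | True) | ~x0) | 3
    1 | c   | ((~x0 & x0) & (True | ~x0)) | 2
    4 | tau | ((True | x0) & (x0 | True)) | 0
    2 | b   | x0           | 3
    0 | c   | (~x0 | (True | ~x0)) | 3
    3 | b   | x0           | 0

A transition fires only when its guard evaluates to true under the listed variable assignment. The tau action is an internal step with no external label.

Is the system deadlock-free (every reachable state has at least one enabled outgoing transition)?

Reachable = {0,3,4}
  0: c→3  [1 out]
  3: b→0  c→4  [2 out]
  4: b→0  tau→0  [2 out]

Answer: DEADLOCK-FREE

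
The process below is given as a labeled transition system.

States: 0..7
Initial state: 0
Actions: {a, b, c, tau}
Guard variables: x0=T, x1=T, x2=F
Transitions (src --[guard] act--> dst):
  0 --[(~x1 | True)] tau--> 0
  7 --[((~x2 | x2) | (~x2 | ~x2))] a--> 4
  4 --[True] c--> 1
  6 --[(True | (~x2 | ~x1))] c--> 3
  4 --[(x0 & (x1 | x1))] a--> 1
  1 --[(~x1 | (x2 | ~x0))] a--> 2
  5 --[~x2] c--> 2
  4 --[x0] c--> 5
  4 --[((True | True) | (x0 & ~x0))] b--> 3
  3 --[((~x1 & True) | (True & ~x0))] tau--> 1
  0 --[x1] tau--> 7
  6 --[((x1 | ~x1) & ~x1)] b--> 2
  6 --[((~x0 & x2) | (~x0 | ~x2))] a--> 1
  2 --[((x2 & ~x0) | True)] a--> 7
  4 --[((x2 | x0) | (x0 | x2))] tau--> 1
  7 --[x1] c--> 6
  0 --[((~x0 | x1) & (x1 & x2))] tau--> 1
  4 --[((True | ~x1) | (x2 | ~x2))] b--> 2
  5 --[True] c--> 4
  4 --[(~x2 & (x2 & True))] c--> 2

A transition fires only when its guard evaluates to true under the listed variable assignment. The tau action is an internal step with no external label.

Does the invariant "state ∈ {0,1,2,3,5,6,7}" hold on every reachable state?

Answer: INVARIANT VIOLATED at state 4

Trace:
Allowed set {0,1,2,3,5,6,7}
Reach set: {0,1,2,3,4,5,6,7}
  0: ok
  1: ok
  2: ok
  3: ok
  4: VIOLATES
  5: ok
  6: ok
  7: ok
witness against invariant: tau·a → 4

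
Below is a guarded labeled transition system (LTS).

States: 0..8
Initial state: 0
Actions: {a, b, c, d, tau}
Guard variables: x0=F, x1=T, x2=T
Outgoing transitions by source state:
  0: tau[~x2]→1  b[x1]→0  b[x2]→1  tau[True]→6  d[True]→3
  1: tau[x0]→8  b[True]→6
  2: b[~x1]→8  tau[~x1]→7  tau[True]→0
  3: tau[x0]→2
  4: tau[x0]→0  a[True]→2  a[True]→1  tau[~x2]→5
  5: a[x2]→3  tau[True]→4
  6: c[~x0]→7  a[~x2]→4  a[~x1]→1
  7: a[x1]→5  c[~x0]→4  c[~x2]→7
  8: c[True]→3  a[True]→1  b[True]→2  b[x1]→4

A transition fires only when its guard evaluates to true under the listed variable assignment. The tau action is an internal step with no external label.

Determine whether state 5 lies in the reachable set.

After dropping false guards: 17 live edges.
L0 = {0}
L1 = {1,3,6}  now seen {0,1,3,6}
L2 = {7}  now seen {0,1,3,6,7}
L3 = {4,5}  now seen {0,1,3,4,5,6,7}
L4 = {2}  now seen {0,1,2,3,4,5,6,7}
Reach set: {0,1,2,3,4,5,6,7}
witness 5: tau·c·a

Answer: REACHABLE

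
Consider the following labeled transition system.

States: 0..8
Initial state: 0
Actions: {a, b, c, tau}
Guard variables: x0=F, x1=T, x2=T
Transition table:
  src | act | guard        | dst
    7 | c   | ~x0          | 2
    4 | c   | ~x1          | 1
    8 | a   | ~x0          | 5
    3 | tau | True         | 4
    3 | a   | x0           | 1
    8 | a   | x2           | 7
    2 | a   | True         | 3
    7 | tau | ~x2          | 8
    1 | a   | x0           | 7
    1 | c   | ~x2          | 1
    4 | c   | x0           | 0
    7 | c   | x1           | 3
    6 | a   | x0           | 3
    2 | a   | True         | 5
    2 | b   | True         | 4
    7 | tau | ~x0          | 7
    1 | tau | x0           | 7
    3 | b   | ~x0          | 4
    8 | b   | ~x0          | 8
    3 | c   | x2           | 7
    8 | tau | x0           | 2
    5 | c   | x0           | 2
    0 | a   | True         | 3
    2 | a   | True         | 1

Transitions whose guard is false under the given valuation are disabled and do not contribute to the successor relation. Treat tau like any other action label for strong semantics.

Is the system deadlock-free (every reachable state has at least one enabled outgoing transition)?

R = {0,1,2,3,4,5,7}
  0: a→3  [deg 1]
  1: ∅  [deadlock]
  2: a→1  a→3  a→5  b→4  [deg 4]
  3: b→4  c→7  tau→4  [deg 3]
  4: ∅  [deadlock]
  5: ∅  [deadlock]
  7: c→2  c→3  tau→7  [deg 3]
witness 1: a·c·c·a

Answer: DEADLOCK at state 1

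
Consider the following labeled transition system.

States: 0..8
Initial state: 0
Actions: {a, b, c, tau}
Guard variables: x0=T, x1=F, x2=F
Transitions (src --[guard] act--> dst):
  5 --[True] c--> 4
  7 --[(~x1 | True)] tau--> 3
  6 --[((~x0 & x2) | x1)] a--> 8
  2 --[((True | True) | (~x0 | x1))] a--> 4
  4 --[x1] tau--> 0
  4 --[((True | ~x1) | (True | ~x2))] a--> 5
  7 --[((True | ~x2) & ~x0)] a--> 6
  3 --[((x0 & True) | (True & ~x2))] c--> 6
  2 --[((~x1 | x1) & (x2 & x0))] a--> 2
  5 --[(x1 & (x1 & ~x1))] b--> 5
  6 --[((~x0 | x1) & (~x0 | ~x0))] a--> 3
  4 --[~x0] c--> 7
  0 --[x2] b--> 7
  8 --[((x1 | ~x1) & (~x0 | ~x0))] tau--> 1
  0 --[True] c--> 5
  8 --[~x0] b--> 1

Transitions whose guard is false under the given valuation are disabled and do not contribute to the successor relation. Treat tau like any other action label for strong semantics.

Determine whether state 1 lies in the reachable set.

After dropping false guards: 6 live edges.
depth 0: {0}
depth 1: {5}  total {0,5}
depth 2: {4}  total {0,4,5}
R = {0,4,5}

Answer: UNREACHABLE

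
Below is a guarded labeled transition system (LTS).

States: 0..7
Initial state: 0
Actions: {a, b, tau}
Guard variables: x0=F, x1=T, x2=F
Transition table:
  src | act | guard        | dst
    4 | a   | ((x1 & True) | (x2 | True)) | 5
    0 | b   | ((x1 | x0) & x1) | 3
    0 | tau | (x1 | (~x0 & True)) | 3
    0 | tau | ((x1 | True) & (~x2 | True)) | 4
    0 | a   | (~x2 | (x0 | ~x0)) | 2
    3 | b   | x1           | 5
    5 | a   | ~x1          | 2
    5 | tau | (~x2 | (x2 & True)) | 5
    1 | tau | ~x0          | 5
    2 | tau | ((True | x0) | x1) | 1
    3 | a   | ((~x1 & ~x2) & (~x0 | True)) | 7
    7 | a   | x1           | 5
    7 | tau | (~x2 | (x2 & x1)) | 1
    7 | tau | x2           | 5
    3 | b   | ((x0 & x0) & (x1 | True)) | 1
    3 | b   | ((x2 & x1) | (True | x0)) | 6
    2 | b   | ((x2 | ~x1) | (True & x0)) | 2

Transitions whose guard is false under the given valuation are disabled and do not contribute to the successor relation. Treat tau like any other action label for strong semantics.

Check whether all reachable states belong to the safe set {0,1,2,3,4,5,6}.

Answer: INVARIANT HOLDS

Working:
Allowed set {0,1,2,3,4,5,6}
R = {0,1,2,3,4,5,6}
  0: ok
  1: ok
  2: ok
  3: ok
  4: ok
  5: ok
  6: ok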